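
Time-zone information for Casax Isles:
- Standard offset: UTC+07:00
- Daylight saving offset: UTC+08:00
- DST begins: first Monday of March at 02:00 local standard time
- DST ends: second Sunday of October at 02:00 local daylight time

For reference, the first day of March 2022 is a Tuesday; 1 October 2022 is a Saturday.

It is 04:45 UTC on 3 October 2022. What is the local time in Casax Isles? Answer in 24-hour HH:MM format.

1 March 2022 is a Tuesday, so the first Monday is March 7.
1 October 2022 is a Saturday, so the first Sunday is October 2 and the second is October 9.
At the standard offset (UTC+07:00), 04:45 UTC + 7h = 11:45 Casax Isles standard time.
The standard-time date in Casax Isles, 3 October 2022, lies within the daylight-saving period (7 March – 9 October), so Casax Isles is on daylight time, UTC+08:00.
04:45 UTC + 8h = 12:45 local.

12:45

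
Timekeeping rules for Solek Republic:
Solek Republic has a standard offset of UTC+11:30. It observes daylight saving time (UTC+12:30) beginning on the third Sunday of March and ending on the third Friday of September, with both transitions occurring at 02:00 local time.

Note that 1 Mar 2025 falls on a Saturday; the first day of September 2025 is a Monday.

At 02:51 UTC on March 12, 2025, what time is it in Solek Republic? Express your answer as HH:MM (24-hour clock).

1 March 2025 is a Saturday, so the first Sunday is March 2 and the third is March 16.
1 September 2025 is a Monday, so the first Friday is September 5 and the third is September 19.
At the standard offset (UTC+11:30), 02:51 UTC + 11h30m = 14:21 Solek Republic standard time.
The standard-time date in Solek Republic, March 12, 2025, is outside the daylight-saving period (16 March – 19 September), so Solek Republic is on standard time, UTC+11:30.
02:51 UTC + 11h30m = 14:21 local.

14:21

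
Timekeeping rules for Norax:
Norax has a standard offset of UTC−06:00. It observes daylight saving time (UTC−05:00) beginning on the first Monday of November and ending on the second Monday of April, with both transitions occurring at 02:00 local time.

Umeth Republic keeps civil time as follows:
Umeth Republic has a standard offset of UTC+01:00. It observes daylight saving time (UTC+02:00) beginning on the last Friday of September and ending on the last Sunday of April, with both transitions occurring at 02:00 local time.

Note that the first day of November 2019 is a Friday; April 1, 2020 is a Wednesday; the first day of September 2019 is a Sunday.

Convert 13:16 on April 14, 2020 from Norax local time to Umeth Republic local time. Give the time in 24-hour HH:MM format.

1 November 2019 is a Friday, so the first Monday is November 4.
1 April 2020 is a Wednesday, so the first Monday is April 6 and the second is April 13.
Daylight saving runs 4 November 2019 – 13 April 2020; April 14, 2020 is outside that window, so Norax is on standard time at UTC−06:00.
13:16 Norax + 6h = 19:16 UTC.
1 September 2019 is a Sunday, so Fridays fall on 6, 13, 20, 27; the last is September 27.
1 April 2020 is a Wednesday, so Sundays fall on 5, 12, 19, 26; the last is April 26.
At the standard offset (UTC+01:00), 19:16 UTC + 1h = 20:16 Umeth Republic standard time.
Daylight saving runs 27 September 2019 – 26 April 2020; the standard-time date in Umeth Republic, April 14, 2020, is inside that window, so Umeth Republic is at UTC+02:00.
19:16 UTC + 2h = 21:16 Umeth Republic.

21:16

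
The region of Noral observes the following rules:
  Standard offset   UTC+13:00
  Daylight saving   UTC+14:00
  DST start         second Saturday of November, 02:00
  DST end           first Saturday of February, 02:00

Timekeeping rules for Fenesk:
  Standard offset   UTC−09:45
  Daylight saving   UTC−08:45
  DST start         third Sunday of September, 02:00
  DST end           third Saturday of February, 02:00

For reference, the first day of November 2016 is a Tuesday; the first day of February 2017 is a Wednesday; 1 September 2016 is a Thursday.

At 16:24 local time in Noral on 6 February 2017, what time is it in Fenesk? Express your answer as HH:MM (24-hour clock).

18:39

1 November 2016 is a Tuesday, so the first Saturday is November 5 and the second is November 12.
1 February 2017 is a Wednesday, so the first Saturday is February 4.
Daylight saving runs 12 November 2016 – 4 February 2017; 6 February 2017 is outside that window, so Noral is on standard time at UTC+13:00.
16:24 Noral − 13h = 03:24 UTC.
1 September 2016 is a Thursday, so the first Sunday is September 4 and the third is September 18.
1 February 2017 is a Wednesday, so the first Saturday is February 4 and the third is February 18.
At the standard offset (UTC−09:45), 03:24 UTC − 9h45m = 17:39 Fenesk standard time (rolling into the previous day, 5 February 2017).
The standard-time date in Fenesk, 5 February 2017, lies within the daylight-saving period (18 September 2016 – 18 February 2017), so Fenesk is on daylight time, UTC−08:45.
03:24 UTC − 8h45m = 18:39 Fenesk (rolling into the previous day, 5 February 2017).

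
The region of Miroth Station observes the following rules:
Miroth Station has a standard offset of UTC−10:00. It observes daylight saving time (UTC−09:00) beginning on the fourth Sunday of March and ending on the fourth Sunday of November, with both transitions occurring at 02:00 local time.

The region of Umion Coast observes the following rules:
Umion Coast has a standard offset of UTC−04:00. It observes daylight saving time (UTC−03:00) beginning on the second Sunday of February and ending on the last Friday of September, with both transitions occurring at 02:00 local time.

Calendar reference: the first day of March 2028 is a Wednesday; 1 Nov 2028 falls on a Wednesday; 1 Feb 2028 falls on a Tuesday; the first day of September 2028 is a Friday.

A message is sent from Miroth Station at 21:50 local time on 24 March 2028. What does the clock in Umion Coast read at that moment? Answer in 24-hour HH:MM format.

04:50

1 March 2028 is a Wednesday, so the first Sunday is March 5 and the fourth is March 26.
1 November 2028 is a Wednesday, so the first Sunday is November 5 and the fourth is November 26.
24 March 2028 is outside the daylight-saving period (26 March – 26 November), so Miroth Station is on standard time, UTC−10:00.
21:50 Miroth Station + 10h = 07:50 UTC (rolling into the next day, 25 March 2028).
1 February 2028 is a Tuesday, so the first Sunday is February 6 and the second is February 13.
1 September 2028 is a Friday, so Fridays fall on 1, 8, 15, 22, 29; the last is September 29.
At the standard offset (UTC−04:00), 07:50 UTC − 4h = 03:50 Umion Coast standard time.
The standard-time date in Umion Coast, 25 March 2028, falls between 13 February and 29 September, so daylight saving is in effect and Umion Coast is at UTC−03:00.
07:50 UTC − 3h = 04:50 Umion Coast.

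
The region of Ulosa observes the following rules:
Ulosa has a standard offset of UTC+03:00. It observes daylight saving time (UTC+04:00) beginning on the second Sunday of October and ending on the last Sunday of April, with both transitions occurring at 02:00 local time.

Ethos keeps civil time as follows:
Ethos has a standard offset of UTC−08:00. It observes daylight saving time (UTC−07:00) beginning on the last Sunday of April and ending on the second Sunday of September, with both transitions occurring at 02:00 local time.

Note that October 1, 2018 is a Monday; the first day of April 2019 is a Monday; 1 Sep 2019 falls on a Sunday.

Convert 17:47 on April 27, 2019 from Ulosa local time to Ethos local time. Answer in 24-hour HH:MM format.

05:47

1 October 2018 is a Monday, so the first Sunday is October 7 and the second is October 14.
1 April 2019 is a Monday, so Sundays fall on 7, 14, 21, 28; the last is April 28.
April 27, 2019 lies within the daylight-saving period (14 October 2018 – 28 April 2019), so Ulosa is on daylight time, UTC+04:00.
17:47 Ulosa − 4h = 13:47 UTC.
1 April 2019 is a Monday, so Sundays fall on 7, 14, 21, 28; the last is April 28.
1 September 2019 is a Sunday, so the first Sunday is September 1 and the second is September 8.
At the standard offset (UTC−08:00), 13:47 UTC − 8h = 05:47 Ethos standard time.
The standard-time date in Ethos, April 27, 2019, is outside the daylight-saving period (28 April – 8 September), so Ethos is on standard time, UTC−08:00.
13:47 UTC − 8h = 05:47 Ethos.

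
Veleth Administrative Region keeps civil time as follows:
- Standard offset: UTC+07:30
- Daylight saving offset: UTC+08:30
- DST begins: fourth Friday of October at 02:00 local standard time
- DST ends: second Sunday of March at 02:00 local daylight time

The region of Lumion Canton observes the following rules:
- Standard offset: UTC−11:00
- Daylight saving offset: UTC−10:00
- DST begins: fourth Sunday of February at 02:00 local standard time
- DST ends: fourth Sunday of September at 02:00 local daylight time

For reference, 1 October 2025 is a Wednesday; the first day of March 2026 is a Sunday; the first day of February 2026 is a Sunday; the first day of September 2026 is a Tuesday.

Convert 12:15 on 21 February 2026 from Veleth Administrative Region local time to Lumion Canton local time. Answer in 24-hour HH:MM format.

1 October 2025 is a Wednesday, so the first Friday is October 3 and the fourth is October 24.
1 March 2026 is a Sunday, so the first Sunday is March 1 and the second is March 8.
21 February 2026 lies within the daylight-saving period (24 October 2025 – 8 March 2026), so Veleth Administrative Region is on daylight time, UTC+08:30.
12:15 Veleth Administrative Region − 8h30m = 03:45 UTC.
1 February 2026 is a Sunday, so the first Sunday is February 1 and the fourth is February 22.
1 September 2026 is a Tuesday, so the first Sunday is September 6 and the fourth is September 27.
At the standard offset (UTC−11:00), 03:45 UTC − 11h = 16:45 Lumion Canton standard time (rolling into the previous day, 20 February 2026).
Daylight saving runs 22 February – 27 September; the standard-time date in Lumion Canton, 20 February 2026, is outside that window, so Lumion Canton is on standard time at UTC−11:00.
03:45 UTC − 11h = 16:45 Lumion Canton (rolling into the previous day, 20 February 2026).

16:45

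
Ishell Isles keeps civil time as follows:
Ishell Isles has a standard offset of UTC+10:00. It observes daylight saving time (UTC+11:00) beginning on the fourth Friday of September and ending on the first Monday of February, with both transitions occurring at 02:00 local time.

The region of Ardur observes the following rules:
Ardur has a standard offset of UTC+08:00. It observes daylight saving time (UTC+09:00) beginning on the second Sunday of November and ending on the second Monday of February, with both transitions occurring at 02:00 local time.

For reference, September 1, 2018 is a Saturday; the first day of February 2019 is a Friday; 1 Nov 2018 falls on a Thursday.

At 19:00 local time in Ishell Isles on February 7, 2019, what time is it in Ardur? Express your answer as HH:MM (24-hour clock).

18:00

1 September 2018 is a Saturday, so the first Friday is September 7 and the fourth is September 28.
1 February 2019 is a Friday, so the first Monday is February 4.
Daylight saving runs 28 September 2018 – 4 February 2019; February 7, 2019 is outside that window, so Ishell Isles is on standard time at UTC+10:00.
19:00 Ishell Isles − 10h = 09:00 UTC.
1 November 2018 is a Thursday, so the first Sunday is November 4 and the second is November 11.
1 February 2019 is a Friday, so the first Monday is February 4 and the second is February 11.
At the standard offset (UTC+08:00), 09:00 UTC + 8h = 17:00 Ardur standard time.
Daylight saving runs 11 November 2018 – 11 February 2019; the standard-time date in Ardur, February 7, 2019, is inside that window, so Ardur is at UTC+09:00.
09:00 UTC + 9h = 18:00 Ardur.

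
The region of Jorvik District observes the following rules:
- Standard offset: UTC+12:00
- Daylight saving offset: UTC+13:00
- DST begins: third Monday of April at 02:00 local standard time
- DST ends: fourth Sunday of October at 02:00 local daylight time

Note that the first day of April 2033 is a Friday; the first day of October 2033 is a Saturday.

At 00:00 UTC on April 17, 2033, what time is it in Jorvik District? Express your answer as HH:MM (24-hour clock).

12:00

1 April 2033 is a Friday, so the first Monday is April 4 and the third is April 18.
1 October 2033 is a Saturday, so the first Sunday is October 2 and the fourth is October 23.
At the standard offset (UTC+12:00), 00:00 UTC + 12h = 12:00 Jorvik District standard time.
Daylight saving runs 18 April – 23 October; the standard-time date in Jorvik District, April 17, 2033, is outside that window, so Jorvik District is on standard time at UTC+12:00.
00:00 UTC + 12h = 12:00 local.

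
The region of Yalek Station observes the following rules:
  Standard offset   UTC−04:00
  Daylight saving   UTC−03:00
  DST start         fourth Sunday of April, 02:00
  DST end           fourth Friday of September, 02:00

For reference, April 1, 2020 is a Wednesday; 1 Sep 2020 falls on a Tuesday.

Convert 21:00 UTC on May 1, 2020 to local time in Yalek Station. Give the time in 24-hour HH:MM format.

1 April 2020 is a Wednesday, so the first Sunday is April 5 and the fourth is April 26.
1 September 2020 is a Tuesday, so the first Friday is September 4 and the fourth is September 25.
At the standard offset (UTC−04:00), 21:00 UTC − 4h = 17:00 Yalek Station standard time.
The standard-time date in Yalek Station, May 1, 2020, falls between 26 April and 25 September, so daylight saving is in effect and Yalek Station is at UTC−03:00.
21:00 UTC − 3h = 18:00 local.

18:00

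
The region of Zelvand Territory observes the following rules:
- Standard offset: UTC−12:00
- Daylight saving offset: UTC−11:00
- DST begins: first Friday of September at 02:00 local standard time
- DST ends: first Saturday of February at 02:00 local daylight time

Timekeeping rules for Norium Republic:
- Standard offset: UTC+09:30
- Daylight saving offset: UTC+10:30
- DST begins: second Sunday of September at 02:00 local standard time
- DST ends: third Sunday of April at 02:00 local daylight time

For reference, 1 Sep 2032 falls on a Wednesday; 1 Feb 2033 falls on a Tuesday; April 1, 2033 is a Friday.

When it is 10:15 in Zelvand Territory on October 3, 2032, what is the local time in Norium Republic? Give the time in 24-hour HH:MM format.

07:45

1 September 2032 is a Wednesday, so the first Friday is September 3.
1 February 2033 is a Tuesday, so the first Saturday is February 5.
October 3, 2032 lies within the daylight-saving period (3 September 2032 – 5 February 2033), so Zelvand Territory is on daylight time, UTC−11:00.
10:15 Zelvand Territory + 11h = 21:15 UTC.
1 September 2032 is a Wednesday, so the first Sunday is September 5 and the second is September 12.
1 April 2033 is a Friday, so the first Sunday is April 3 and the third is April 17.
At the standard offset (UTC+09:30), 21:15 UTC + 9h30m = 06:45 Norium Republic standard time (rolling into the next day, 4 October 2032).
Daylight saving runs 12 September 2032 – 17 April 2033; the standard-time date in Norium Republic, October 4, 2032, is inside that window, so Norium Republic is at UTC+10:30.
21:15 UTC + 10h30m = 07:45 Norium Republic (rolling into the next day, 4 October 2032).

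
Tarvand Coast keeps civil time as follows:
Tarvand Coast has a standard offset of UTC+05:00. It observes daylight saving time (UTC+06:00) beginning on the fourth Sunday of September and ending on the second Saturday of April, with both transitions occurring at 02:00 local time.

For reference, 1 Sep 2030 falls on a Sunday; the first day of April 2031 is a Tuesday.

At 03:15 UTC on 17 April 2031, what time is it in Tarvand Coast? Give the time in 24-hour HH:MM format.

08:15

1 September 2030 is a Sunday, so the first Sunday is September 1 and the fourth is September 22.
1 April 2031 is a Tuesday, so the first Saturday is April 5 and the second is April 12.
At the standard offset (UTC+05:00), 03:15 UTC + 5h = 08:15 Tarvand Coast standard time.
The standard-time date in Tarvand Coast, 17 April 2031, is outside the daylight-saving period (22 September 2030 – 12 April 2031), so Tarvand Coast is on standard time, UTC+05:00.
03:15 UTC + 5h = 08:15 local.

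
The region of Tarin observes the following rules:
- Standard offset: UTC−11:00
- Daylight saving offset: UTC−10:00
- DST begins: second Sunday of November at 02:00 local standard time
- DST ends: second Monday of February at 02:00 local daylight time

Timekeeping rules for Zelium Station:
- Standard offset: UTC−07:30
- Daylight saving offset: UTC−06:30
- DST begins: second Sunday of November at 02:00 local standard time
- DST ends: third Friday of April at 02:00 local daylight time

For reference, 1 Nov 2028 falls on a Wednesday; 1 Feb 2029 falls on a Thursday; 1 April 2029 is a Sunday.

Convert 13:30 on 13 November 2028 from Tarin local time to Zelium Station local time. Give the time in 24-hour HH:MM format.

1 November 2028 is a Wednesday, so the first Sunday is November 5 and the second is November 12.
1 February 2029 is a Thursday, so the first Monday is February 5 and the second is February 12.
13 November 2028 lies within the daylight-saving period (12 November 2028 – 12 February 2029), so Tarin is on daylight time, UTC−10:00.
13:30 Tarin + 10h = 23:30 UTC.
1 November 2028 is a Wednesday, so the first Sunday is November 5 and the second is November 12.
1 April 2029 is a Sunday, so the first Friday is April 6 and the third is April 20.
At the standard offset (UTC−07:30), 23:30 UTC − 7h30m = 16:00 Zelium Station standard time.
Daylight saving runs 12 November 2028 – 20 April 2029; the standard-time date in Zelium Station, 13 November 2028, is inside that window, so Zelium Station is at UTC−06:30.
23:30 UTC − 6h30m = 17:00 Zelium Station.

17:00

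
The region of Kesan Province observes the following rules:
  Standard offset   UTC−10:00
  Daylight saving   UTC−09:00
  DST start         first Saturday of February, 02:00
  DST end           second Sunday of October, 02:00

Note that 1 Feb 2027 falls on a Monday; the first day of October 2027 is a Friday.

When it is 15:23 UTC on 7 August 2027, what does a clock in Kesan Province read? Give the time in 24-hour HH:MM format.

1 February 2027 is a Monday, so the first Saturday is February 6.
1 October 2027 is a Friday, so the first Sunday is October 3 and the second is October 10.
At the standard offset (UTC−10:00), 15:23 UTC − 10h = 05:23 Kesan Province standard time.
Daylight saving runs 6 February – 10 October; the standard-time date in Kesan Province, 7 August 2027, is inside that window, so Kesan Province is at UTC−09:00.
15:23 UTC − 9h = 06:23 local.

06:23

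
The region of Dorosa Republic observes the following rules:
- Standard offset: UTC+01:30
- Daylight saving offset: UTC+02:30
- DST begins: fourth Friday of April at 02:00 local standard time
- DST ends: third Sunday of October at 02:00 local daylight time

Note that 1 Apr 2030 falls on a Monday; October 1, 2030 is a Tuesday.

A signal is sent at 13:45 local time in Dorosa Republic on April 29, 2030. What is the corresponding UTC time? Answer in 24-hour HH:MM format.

11:15

1 April 2030 is a Monday, so the first Friday is April 5 and the fourth is April 26.
1 October 2030 is a Tuesday, so the first Sunday is October 6 and the third is October 20.
April 29, 2030 lies within the daylight-saving period (26 April – 20 October), so Dorosa Republic is on daylight time, UTC+02:30.
13:45 local − 2h30m = 11:15 UTC.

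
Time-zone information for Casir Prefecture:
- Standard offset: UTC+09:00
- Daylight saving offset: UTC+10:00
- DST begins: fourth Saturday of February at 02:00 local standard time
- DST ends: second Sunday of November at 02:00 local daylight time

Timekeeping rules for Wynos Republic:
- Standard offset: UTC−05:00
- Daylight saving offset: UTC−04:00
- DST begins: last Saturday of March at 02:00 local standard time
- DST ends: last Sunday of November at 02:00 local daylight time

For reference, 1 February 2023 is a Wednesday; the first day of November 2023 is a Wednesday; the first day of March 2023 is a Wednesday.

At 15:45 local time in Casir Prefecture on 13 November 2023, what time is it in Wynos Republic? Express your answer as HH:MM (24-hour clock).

02:45

1 February 2023 is a Wednesday, so the first Saturday is February 4 and the fourth is February 25.
1 November 2023 is a Wednesday, so the first Sunday is November 5 and the second is November 12.
13 November 2023 does not fall between 25 February and 12 November, so daylight saving is not in effect and Casir Prefecture is at UTC+09:00.
15:45 Casir Prefecture − 9h = 06:45 UTC.
1 March 2023 is a Wednesday, so Saturdays fall on 4, 11, 18, 25; the last is March 25.
1 November 2023 is a Wednesday, so Sundays fall on 5, 12, 19, 26; the last is November 26.
At the standard offset (UTC−05:00), 06:45 UTC − 5h = 01:45 Wynos Republic standard time.
The standard-time date in Wynos Republic, 13 November 2023, lies within the daylight-saving period (25 March – 26 November), so Wynos Republic is on daylight time, UTC−04:00.
06:45 UTC − 4h = 02:45 Wynos Republic.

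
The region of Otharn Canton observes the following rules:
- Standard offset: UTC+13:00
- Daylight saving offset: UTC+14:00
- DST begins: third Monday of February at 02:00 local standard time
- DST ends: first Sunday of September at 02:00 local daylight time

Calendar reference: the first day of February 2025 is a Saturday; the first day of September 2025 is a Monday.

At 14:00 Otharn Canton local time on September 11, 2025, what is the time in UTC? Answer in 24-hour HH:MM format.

1 February 2025 is a Saturday, so the first Monday is February 3 and the third is February 17.
1 September 2025 is a Monday, so the first Sunday is September 7.
September 11, 2025 is outside the daylight-saving period (17 February – 7 September), so Otharn Canton is on standard time, UTC+13:00.
14:00 local − 13h = 01:00 UTC.

01:00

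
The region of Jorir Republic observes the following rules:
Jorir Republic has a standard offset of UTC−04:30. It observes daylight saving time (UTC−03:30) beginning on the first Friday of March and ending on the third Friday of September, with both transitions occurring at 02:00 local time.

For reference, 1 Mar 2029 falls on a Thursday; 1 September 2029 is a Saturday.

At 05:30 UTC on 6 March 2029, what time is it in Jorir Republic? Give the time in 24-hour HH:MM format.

02:00

1 March 2029 is a Thursday, so the first Friday is March 2.
1 September 2029 is a Saturday, so the first Friday is September 7 and the third is September 21.
At the standard offset (UTC−04:30), 05:30 UTC − 4h30m = 01:00 Jorir Republic standard time.
The standard-time date in Jorir Republic, 6 March 2029, falls between 2 March and 21 September, so daylight saving is in effect and Jorir Republic is at UTC−03:30.
05:30 UTC − 3h30m = 02:00 local.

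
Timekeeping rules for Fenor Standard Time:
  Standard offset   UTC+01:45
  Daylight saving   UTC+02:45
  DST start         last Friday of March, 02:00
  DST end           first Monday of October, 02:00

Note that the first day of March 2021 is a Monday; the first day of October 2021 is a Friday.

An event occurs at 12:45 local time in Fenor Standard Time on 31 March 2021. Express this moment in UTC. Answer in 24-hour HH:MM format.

1 March 2021 is a Monday, so Fridays fall on 5, 12, 19, 26; the last is March 26.
1 October 2021 is a Friday, so the first Monday is October 4.
31 March 2021 falls between 26 March and 4 October, so daylight saving is in effect and Fenor Standard Time is at UTC+02:45.
12:45 local − 2h45m = 10:00 UTC.

10:00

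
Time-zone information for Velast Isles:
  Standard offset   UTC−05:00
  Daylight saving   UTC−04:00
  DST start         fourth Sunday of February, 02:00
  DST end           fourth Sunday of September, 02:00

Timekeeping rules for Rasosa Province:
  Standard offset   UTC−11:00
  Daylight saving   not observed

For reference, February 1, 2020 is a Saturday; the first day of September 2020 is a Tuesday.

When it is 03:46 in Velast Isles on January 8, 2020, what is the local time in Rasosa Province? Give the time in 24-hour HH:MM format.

21:46

1 February 2020 is a Saturday, so the first Sunday is February 2 and the fourth is February 23.
1 September 2020 is a Tuesday, so the first Sunday is September 6 and the fourth is September 27.
January 8, 2020 does not fall between 23 February and 27 September, so daylight saving is not in effect and Velast Isles is at UTC−05:00.
03:46 Velast Isles + 5h = 08:46 UTC.
Rasosa Province stays on UTC−11:00 all year.
08:46 UTC − 11h = 21:46 Rasosa Province (rolling into the previous day, 7 January 2020).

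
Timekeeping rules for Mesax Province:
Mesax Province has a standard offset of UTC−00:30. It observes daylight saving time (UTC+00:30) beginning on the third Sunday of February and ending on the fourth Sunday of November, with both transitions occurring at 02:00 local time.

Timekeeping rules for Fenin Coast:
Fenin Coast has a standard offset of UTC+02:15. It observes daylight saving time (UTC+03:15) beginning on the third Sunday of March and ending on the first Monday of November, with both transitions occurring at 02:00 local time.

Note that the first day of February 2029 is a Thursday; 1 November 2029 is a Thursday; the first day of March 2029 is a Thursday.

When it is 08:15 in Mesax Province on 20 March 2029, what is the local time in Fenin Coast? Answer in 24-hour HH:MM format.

1 February 2029 is a Thursday, so the first Sunday is February 4 and the third is February 18.
1 November 2029 is a Thursday, so the first Sunday is November 4 and the fourth is November 25.
Daylight saving runs 18 February – 25 November; 20 March 2029 is inside that window, so Mesax Province is at UTC+00:30.
08:15 Mesax Province − 0h30m = 07:45 UTC.
1 March 2029 is a Thursday, so the first Sunday is March 4 and the third is March 18.
1 November 2029 is a Thursday, so the first Monday is November 5.
At the standard offset (UTC+02:15), 07:45 UTC + 2h15m = 10:00 Fenin Coast standard time.
The standard-time date in Fenin Coast, 20 March 2029, lies within the daylight-saving period (18 March – 5 November), so Fenin Coast is on daylight time, UTC+03:15.
07:45 UTC + 3h15m = 11:00 Fenin Coast.

11:00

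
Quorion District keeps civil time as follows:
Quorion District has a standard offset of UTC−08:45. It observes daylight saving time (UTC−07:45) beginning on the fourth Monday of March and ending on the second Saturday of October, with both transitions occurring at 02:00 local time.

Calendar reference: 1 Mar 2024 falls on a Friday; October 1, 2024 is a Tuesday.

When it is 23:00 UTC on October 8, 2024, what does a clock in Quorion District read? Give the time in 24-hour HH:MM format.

15:15

1 March 2024 is a Friday, so the first Monday is March 4 and the fourth is March 25.
1 October 2024 is a Tuesday, so the first Saturday is October 5 and the second is October 12.
At the standard offset (UTC−08:45), 23:00 UTC − 8h45m = 14:15 Quorion District standard time.
The standard-time date in Quorion District, October 8, 2024, falls between 25 March and 12 October, so daylight saving is in effect and Quorion District is at UTC−07:45.
23:00 UTC − 7h45m = 15:15 local.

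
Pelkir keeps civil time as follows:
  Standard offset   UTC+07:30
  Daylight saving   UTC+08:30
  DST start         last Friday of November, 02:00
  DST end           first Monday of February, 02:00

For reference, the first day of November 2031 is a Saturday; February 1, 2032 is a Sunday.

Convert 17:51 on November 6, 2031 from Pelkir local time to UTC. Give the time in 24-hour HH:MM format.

1 November 2031 is a Saturday, so Fridays fall on 7, 14, 21, 28; the last is November 28.
1 February 2032 is a Sunday, so the first Monday is February 2.
November 6, 2031 is outside the daylight-saving period (28 November 2031 – 2 February 2032), so Pelkir is on standard time, UTC+07:30.
17:51 local − 7h30m = 10:21 UTC.

10:21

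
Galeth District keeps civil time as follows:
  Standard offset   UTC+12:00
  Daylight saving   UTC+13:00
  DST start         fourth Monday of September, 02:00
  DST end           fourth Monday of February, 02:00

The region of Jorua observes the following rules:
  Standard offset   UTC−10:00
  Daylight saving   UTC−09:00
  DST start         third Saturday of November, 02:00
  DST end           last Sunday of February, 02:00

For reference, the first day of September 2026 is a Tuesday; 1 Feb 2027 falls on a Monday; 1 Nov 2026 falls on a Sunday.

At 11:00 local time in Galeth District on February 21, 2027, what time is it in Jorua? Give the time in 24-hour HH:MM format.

13:00

1 September 2026 is a Tuesday, so the first Monday is September 7 and the fourth is September 28.
1 February 2027 is a Monday, so the first Monday is February 1 and the fourth is February 22.
February 21, 2027 lies within the daylight-saving period (28 September 2026 – 22 February 2027), so Galeth District is on daylight time, UTC+13:00.
11:00 Galeth District − 13h = 22:00 UTC (rolling into the previous day, 20 February 2027).
1 November 2026 is a Sunday, so the first Saturday is November 7 and the third is November 21.
1 February 2027 is a Monday, so Sundays fall on 7, 14, 21, 28; the last is February 28.
At the standard offset (UTC−10:00), 22:00 UTC − 10h = 12:00 Jorua standard time.
Daylight saving runs 21 November 2026 – 28 February 2027; the standard-time date in Jorua, February 20, 2027, is inside that window, so Jorua is at UTC−09:00.
22:00 UTC − 9h = 13:00 Jorua.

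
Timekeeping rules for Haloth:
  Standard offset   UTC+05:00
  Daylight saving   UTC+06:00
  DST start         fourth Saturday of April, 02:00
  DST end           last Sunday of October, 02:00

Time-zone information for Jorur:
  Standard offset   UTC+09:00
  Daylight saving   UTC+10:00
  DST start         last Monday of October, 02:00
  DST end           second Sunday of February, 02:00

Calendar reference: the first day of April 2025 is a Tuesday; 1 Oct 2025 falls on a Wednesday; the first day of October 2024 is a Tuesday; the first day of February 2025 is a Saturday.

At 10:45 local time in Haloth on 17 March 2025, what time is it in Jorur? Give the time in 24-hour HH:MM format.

14:45

1 April 2025 is a Tuesday, so the first Saturday is April 5 and the fourth is April 26.
1 October 2025 is a Wednesday, so Sundays fall on 5, 12, 19, 26; the last is October 26.
17 March 2025 does not fall between 26 April and 26 October, so daylight saving is not in effect and Haloth is at UTC+05:00.
10:45 Haloth − 5h = 05:45 UTC.
1 October 2024 is a Tuesday, so Mondays fall on 7, 14, 21, 28; the last is October 28.
1 February 2025 is a Saturday, so the first Sunday is February 2 and the second is February 9.
At the standard offset (UTC+09:00), 05:45 UTC + 9h = 14:45 Jorur standard time.
The standard-time date in Jorur, 17 March 2025, does not fall between 28 October 2024 and 9 February 2025, so daylight saving is not in effect and Jorur is at UTC+09:00.
05:45 UTC + 9h = 14:45 Jorur.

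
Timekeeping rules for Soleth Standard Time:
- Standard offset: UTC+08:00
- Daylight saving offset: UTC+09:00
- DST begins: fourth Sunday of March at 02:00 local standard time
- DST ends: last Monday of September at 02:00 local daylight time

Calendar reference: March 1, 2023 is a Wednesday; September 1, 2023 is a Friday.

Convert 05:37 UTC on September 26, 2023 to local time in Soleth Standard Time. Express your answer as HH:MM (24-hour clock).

1 March 2023 is a Wednesday, so the first Sunday is March 5 and the fourth is March 26.
1 September 2023 is a Friday, so Mondays fall on 4, 11, 18, 25; the last is September 25.
At the standard offset (UTC+08:00), 05:37 UTC + 8h = 13:37 Soleth Standard Time standard time.
The standard-time date in Soleth Standard Time, September 26, 2023, is outside the daylight-saving period (26 March – 25 September), so Soleth Standard Time is on standard time, UTC+08:00.
05:37 UTC + 8h = 13:37 local.

13:37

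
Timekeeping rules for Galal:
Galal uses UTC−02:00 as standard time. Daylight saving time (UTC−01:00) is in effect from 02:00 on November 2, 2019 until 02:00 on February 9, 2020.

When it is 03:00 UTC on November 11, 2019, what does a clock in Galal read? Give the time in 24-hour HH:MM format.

02:00

At the standard offset (UTC−02:00), 03:00 UTC − 2h = 01:00 Galal standard time.
Daylight saving runs 2 November 2019 – 9 February 2020; the standard-time date in Galal, November 11, 2019, is inside that window, so Galal is at UTC−01:00.
03:00 UTC − 1h = 02:00 local.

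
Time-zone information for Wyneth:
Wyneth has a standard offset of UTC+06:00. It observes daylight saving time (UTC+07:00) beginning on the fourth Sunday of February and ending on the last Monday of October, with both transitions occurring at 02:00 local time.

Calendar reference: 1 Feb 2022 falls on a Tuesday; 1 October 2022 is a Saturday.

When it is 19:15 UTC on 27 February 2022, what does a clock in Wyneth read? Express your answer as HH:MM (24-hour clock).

02:15

1 February 2022 is a Tuesday, so the first Sunday is February 6 and the fourth is February 27.
1 October 2022 is a Saturday, so Mondays fall on 3, 10, 17, 24, 31; the last is October 31.
At the standard offset (UTC+06:00), 19:15 UTC + 6h = 01:15 Wyneth standard time (rolling into the next day, 28 February 2022).
The standard-time date in Wyneth, 28 February 2022, falls between 27 February and 31 October, so daylight saving is in effect and Wyneth is at UTC+07:00.
19:15 UTC + 7h = 02:15 local (rolling into the next day, 28 February 2022).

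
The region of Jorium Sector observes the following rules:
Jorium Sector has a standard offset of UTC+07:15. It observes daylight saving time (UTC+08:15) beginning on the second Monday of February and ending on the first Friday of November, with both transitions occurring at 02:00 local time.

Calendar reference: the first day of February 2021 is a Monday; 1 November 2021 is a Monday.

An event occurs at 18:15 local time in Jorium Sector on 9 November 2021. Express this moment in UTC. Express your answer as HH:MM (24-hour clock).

1 February 2021 is a Monday, so the first Monday is February 1 and the second is February 8.
1 November 2021 is a Monday, so the first Friday is November 5.
9 November 2021 does not fall between 8 February and 5 November, so daylight saving is not in effect and Jorium Sector is at UTC+07:15.
18:15 local − 7h15m = 11:00 UTC.

11:00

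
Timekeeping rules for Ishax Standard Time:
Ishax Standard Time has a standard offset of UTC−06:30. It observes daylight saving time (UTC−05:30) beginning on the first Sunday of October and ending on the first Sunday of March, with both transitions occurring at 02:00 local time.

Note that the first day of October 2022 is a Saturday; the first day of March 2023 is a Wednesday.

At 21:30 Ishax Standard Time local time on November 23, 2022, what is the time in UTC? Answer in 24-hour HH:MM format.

03:00

1 October 2022 is a Saturday, so the first Sunday is October 2.
1 March 2023 is a Wednesday, so the first Sunday is March 5.
November 23, 2022 falls between 2 October 2022 and 5 March 2023, so daylight saving is in effect and Ishax Standard Time is at UTC−05:30.
21:30 local + 5h30m = 03:00 UTC (rolling into the next day, 24 November 2022).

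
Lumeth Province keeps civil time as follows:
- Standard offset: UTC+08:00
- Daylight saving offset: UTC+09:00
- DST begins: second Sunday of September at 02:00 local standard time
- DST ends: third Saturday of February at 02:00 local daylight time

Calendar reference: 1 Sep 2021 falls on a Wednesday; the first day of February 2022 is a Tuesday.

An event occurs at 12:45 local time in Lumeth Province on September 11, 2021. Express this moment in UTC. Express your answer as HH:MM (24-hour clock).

04:45

1 September 2021 is a Wednesday, so the first Sunday is September 5 and the second is September 12.
1 February 2022 is a Tuesday, so the first Saturday is February 5 and the third is February 19.
September 11, 2021 is outside the daylight-saving period (12 September 2021 – 19 February 2022), so Lumeth Province is on standard time, UTC+08:00.
12:45 local − 8h = 04:45 UTC.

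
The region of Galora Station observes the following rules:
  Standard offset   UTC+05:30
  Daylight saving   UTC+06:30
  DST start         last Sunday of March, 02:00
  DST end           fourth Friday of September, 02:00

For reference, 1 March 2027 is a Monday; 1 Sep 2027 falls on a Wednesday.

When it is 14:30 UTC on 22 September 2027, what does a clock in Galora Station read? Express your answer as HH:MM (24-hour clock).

1 March 2027 is a Monday, so Sundays fall on 7, 14, 21, 28; the last is March 28.
1 September 2027 is a Wednesday, so the first Friday is September 3 and the fourth is September 24.
At the standard offset (UTC+05:30), 14:30 UTC + 5h30m = 20:00 Galora Station standard time.
The standard-time date in Galora Station, 22 September 2027, lies within the daylight-saving period (28 March – 24 September), so Galora Station is on daylight time, UTC+06:30.
14:30 UTC + 6h30m = 21:00 local.

21:00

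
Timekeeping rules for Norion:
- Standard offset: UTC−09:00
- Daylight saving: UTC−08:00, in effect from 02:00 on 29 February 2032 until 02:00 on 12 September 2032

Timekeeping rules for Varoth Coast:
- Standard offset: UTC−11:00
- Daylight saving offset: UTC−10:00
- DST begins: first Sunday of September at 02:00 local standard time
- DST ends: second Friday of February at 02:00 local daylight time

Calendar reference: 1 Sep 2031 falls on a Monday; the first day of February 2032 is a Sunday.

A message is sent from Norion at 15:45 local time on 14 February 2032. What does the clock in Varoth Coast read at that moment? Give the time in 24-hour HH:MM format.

Daylight saving runs 29 February – 12 September; 14 February 2032 is outside that window, so Norion is on standard time at UTC−09:00.
15:45 Norion + 9h = 00:45 UTC (rolling into the next day, 15 February 2032).
1 September 2031 is a Monday, so the first Sunday is September 7.
1 February 2032 is a Sunday, so the first Friday is February 6 and the second is February 13.
At the standard offset (UTC−11:00), 00:45 UTC − 11h = 13:45 Varoth Coast standard time (rolling into the previous day, 14 February 2032).
The standard-time date in Varoth Coast, 14 February 2032, is outside the daylight-saving period (7 September 2031 – 13 February 2032), so Varoth Coast is on standard time, UTC−11:00.
00:45 UTC − 11h = 13:45 Varoth Coast (rolling into the previous day, 14 February 2032).

13:45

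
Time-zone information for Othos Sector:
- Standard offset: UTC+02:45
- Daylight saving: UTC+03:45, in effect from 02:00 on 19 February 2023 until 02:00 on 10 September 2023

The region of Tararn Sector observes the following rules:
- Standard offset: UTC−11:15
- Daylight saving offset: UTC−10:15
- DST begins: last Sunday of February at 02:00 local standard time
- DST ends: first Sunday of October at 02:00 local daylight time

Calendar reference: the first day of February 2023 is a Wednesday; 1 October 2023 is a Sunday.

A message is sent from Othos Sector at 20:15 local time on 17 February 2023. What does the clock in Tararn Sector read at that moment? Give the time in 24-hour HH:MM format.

17 February 2023 does not fall between 19 February and 10 September, so daylight saving is not in effect and Othos Sector is at UTC+02:45.
20:15 Othos Sector − 2h45m = 17:30 UTC.
1 February 2023 is a Wednesday, so Sundays fall on 5, 12, 19, 26; the last is February 26.
1 October 2023 is a Sunday, so the first Sunday is October 1.
At the standard offset (UTC−11:15), 17:30 UTC − 11h15m = 06:15 Tararn Sector standard time.
The standard-time date in Tararn Sector, 17 February 2023, is outside the daylight-saving period (26 February – 1 October), so Tararn Sector is on standard time, UTC−11:15.
17:30 UTC − 11h15m = 06:15 Tararn Sector.

06:15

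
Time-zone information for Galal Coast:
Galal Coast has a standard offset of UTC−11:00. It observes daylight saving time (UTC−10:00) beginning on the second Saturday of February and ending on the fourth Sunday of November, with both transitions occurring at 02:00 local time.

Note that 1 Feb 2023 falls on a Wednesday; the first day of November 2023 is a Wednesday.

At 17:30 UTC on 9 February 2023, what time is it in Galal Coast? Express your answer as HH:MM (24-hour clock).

1 February 2023 is a Wednesday, so the first Saturday is February 4 and the second is February 11.
1 November 2023 is a Wednesday, so the first Sunday is November 5 and the fourth is November 26.
At the standard offset (UTC−11:00), 17:30 UTC − 11h = 06:30 Galal Coast standard time.
Daylight saving runs 11 February – 26 November; the standard-time date in Galal Coast, 9 February 2023, is outside that window, so Galal Coast is on standard time at UTC−11:00.
17:30 UTC − 11h = 06:30 local.

06:30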